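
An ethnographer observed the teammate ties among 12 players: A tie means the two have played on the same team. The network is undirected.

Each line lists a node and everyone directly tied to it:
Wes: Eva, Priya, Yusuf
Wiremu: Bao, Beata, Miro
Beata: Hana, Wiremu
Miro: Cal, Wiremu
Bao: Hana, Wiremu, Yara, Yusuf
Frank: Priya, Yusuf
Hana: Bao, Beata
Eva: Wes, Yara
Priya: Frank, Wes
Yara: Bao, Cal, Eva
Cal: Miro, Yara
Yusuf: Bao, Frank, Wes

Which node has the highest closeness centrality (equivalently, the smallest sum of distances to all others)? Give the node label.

Bao

Farness (sum of distances to all others) for each node — Bao:19, Beata:32, Cal:28, Eva:26, Frank:30, Hana:27, Miro:30, Priya:34, Wes:26, Wiremu:24, Yara:22, Yusuf:22.
The smallest farness is 19, for Bao, so Bao has the highest closeness.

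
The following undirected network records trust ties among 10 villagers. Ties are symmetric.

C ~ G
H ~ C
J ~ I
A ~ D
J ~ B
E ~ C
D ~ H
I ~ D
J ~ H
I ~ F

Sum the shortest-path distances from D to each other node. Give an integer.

Distances from D: A:1, B:3, C:2, E:3, F:2, G:3, H:1, I:1, J:2.
Sum = 1 + 3 + 2 + 3 + 2 + 3 + 1 + 1 + 2 = 18.

18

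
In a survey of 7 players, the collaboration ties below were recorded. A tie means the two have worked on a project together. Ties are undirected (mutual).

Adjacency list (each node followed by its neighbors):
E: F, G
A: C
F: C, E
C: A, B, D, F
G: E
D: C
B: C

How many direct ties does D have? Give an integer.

D is directly tied to C. That is 1 neighbor, so the degree of D is 1.

1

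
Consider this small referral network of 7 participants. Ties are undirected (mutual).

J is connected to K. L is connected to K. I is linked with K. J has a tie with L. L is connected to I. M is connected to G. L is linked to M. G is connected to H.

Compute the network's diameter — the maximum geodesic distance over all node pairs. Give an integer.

Eccentricity of each node (its greatest distance to any other): G:3, H:4, I:4, J:4, K:4, L:3, M:2.
The maximum eccentricity is 4, realized for instance by the pair J–H via J – L – M – G – H. So the diameter is 4.

4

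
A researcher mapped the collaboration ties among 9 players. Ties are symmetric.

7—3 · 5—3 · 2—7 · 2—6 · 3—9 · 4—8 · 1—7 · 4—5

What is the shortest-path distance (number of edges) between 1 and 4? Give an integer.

One shortest route is 1 – 7 – 3 – 5 – 4, which uses 4 edges, and at distance 3 from 1 we only reach {5, 6, 9}, which does not include 4. So d(1,4) = 4.

4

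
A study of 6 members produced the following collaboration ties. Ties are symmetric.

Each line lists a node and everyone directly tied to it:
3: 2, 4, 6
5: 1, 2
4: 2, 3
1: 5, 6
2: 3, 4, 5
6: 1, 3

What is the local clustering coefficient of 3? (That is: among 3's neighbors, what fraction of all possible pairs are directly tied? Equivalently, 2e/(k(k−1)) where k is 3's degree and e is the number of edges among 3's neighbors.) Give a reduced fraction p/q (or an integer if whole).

3's neighbors: 2, 4, and 6 (k = 3).
Possible neighbor pairs: C(3,2) = 3. Edges among them: 2–4 → e = 1.
Clustering(3) = 1/3.

1/3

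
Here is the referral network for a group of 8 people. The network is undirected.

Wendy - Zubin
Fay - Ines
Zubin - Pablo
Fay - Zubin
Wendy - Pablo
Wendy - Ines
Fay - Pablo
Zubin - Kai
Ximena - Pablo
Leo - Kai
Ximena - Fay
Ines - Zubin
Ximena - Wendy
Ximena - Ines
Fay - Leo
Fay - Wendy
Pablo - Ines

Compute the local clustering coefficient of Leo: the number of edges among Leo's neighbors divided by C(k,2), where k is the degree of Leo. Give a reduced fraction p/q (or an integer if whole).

0

Leo's neighbors: Fay and Kai (k = 2).
Possible neighbor pairs: C(2,2) = 1. Edges among them: none → e = 0.
Clustering(Leo) = 0/1.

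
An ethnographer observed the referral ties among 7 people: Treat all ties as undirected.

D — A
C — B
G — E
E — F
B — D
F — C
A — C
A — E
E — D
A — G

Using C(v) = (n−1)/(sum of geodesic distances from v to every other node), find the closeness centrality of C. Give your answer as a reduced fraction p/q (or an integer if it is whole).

2/3

Distances from C: A:1, B:1, D:2, E:2, F:1, G:2. Sum = 9.
n = 7, so closeness = 6/9 = 2/3.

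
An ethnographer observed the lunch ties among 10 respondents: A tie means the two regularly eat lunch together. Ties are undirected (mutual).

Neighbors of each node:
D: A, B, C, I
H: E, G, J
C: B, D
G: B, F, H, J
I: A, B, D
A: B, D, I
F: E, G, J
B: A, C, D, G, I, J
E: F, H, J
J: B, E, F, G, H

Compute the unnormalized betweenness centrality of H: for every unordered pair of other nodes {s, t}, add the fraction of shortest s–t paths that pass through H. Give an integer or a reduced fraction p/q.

Pairs whose geodesics pass through H — E–G: 1/3.
All other pairs contribute 0.
Summing the contributions gives betweenness(H) = 1/3.

1/3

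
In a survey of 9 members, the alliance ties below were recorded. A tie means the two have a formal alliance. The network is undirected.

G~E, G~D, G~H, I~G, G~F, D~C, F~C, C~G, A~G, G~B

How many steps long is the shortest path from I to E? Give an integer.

One shortest route is I – G – E, which uses 2 edges, and I and E are not directly tied, so nothing shorter exists. So d(I,E) = 2.

2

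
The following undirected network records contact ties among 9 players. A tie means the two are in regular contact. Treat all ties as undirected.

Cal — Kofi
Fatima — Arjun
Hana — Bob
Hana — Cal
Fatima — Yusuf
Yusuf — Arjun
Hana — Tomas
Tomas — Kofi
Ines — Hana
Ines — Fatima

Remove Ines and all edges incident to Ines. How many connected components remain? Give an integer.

Without Ines, the remaining ties split the others into: {Arjun, Fatima, Yusuf}; {Bob, Cal, Hana, Kofi, Tomas}.
That's 2 separate components.

2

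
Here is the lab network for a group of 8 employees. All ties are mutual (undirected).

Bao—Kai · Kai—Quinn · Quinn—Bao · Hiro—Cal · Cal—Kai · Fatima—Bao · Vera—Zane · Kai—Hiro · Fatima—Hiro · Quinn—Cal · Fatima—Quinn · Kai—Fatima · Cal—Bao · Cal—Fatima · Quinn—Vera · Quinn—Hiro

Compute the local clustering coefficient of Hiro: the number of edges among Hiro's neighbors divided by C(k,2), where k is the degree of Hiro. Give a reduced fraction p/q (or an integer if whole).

1

Hiro's neighbors: Cal, Fatima, Kai, and Quinn (k = 4).
Possible neighbor pairs: C(4,2) = 6. Edges among them: Cal–Fatima, Cal–Kai, Cal–Quinn, Fatima–Kai, Fatima–Quinn, Kai–Quinn → e = 6.
Clustering(Hiro) = 6/6 = 1.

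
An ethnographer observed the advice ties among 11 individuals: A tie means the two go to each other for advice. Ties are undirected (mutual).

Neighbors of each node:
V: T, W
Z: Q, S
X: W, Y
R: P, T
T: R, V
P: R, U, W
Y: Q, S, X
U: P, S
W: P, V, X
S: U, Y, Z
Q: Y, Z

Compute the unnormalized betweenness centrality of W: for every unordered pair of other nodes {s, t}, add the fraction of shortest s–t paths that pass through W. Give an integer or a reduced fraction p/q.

85/6

Pairs whose geodesics pass through W — Z–V: 3/3; Q–V: 1; Q–T: 1; Q–R: 1/3; Q–P: 1/3; Y–V: 1; Y–T: 1; Y–R: 1/2; Y–P: 1/2; X–V: 1; X–T: 1; X–R: 1; X–P: 1; X–U: 1/2 … (+3 more pairs).
All other pairs contribute 0.
Summing the contributions gives betweenness(W) = 85/6.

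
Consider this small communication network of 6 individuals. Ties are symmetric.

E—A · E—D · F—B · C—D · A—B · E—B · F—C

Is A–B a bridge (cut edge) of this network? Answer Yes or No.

Even without that edge, A still reaches B via A – E – B, so the network stays connected. Not a bridge.

No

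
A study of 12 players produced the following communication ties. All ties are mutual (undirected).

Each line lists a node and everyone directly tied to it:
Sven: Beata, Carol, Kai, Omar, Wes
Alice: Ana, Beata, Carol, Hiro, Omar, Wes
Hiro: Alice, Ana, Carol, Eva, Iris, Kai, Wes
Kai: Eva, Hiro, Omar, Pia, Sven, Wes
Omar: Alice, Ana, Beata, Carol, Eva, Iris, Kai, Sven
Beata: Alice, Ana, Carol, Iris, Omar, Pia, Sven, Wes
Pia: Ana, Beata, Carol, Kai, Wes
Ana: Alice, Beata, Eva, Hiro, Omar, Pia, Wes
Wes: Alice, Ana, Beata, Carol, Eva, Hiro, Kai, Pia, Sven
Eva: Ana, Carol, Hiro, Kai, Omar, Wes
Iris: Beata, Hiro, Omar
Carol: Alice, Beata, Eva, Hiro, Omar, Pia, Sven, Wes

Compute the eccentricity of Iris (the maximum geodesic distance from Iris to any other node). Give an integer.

Distances from Iris: Alice:2, Ana:2, Beata:1, Carol:2, Eva:2, Hiro:1, Kai:2, Omar:1, Pia:2, Sven:2, Wes:2.
The largest is 2 (to Kai, Sven, Eva, Carol, Ana, Alice, Wes, and Pia), so the eccentricity of Iris is 2.

2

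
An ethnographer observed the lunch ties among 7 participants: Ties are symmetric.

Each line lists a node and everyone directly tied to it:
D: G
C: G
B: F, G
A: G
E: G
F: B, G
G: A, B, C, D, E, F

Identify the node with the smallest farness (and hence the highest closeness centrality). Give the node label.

G

Farness (sum of distances to all others) for each node — A:11, B:10, C:11, D:11, E:11, F:10, G:6.
The smallest farness is 6, for G, so G has the highest closeness.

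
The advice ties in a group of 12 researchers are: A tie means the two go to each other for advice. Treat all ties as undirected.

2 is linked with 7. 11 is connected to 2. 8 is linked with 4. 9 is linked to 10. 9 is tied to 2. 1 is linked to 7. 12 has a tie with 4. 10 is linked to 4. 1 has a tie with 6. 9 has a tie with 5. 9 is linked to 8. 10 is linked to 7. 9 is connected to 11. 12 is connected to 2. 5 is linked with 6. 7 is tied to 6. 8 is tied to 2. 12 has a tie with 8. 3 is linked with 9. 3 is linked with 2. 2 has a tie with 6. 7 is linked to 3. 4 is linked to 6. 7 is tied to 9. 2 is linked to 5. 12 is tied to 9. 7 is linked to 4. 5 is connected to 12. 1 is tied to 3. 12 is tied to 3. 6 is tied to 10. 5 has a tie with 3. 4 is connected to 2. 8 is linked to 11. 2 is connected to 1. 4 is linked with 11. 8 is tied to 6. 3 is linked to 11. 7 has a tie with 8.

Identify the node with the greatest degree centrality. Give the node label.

2

Degrees — 1:4, 2:10, 3:7, 4:7, 5:5, 6:7, 7:8, 8:7, 9:8, 10:4, 11:5, 12:6.
The maximum is 10, attained only by 2.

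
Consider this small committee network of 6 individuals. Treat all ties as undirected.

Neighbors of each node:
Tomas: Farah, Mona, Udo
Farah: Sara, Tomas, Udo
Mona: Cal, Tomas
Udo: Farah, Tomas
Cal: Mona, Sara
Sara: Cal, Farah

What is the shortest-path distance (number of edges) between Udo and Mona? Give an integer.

2

One shortest route is Udo – Tomas – Mona, which uses 2 edges, and Udo and Mona are not directly tied, so nothing shorter exists. So d(Udo,Mona) = 2.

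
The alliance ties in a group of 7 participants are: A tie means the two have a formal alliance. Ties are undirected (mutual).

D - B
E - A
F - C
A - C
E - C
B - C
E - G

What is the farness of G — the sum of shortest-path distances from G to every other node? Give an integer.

15

Distances from G: A:2, B:3, C:2, D:4, E:1, F:3.
Sum = 2 + 3 + 2 + 4 + 1 + 3 = 15.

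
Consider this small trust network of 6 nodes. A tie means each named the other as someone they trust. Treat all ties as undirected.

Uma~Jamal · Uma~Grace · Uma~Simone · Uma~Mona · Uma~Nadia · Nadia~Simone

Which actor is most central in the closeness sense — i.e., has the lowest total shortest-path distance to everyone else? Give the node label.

Farness (sum of distances to all others) for each node — Grace:9, Jamal:9, Mona:9, Nadia:8, Simone:8, Uma:5.
The smallest farness is 5, for Uma, so Uma has the highest closeness.

Uma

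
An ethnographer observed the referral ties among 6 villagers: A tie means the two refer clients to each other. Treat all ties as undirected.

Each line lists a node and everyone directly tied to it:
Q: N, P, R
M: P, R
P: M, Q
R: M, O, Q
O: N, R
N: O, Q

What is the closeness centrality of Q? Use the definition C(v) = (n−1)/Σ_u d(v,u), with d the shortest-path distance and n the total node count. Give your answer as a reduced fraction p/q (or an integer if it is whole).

Distances from Q: M:2, N:1, O:2, P:1, R:1. Sum = 7.
n = 6, so closeness = 5/7.

5/7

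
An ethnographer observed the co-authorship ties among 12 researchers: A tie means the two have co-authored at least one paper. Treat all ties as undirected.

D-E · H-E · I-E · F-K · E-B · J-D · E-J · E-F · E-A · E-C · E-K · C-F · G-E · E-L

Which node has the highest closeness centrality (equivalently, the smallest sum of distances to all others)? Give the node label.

Farness (sum of distances to all others) for each node — A:21, B:21, C:20, D:20, E:11, F:19, G:21, H:21, I:21, J:20, K:20, L:21.
The smallest farness is 11, for E, so E has the highest closeness.

E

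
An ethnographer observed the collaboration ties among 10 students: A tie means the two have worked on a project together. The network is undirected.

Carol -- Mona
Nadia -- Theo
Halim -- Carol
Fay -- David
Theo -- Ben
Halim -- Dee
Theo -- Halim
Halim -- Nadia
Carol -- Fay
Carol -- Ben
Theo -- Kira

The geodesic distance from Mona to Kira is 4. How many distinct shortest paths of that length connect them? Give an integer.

The shortest distance is 4. The length-4 paths are: Mona–Carol–Halim–Theo–Kira; Mona–Carol–Ben–Theo–Kira.
That gives 2 distinct shortest paths.

2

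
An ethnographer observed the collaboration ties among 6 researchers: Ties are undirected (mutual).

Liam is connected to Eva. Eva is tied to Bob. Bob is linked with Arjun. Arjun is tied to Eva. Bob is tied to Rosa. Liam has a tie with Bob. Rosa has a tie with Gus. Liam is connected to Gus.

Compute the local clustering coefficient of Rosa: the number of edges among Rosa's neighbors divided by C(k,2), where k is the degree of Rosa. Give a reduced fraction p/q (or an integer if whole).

0

Rosa's neighbors: Bob and Gus (k = 2).
Possible neighbor pairs: C(2,2) = 1. Edges among them: none → e = 0.
Clustering(Rosa) = 0/1.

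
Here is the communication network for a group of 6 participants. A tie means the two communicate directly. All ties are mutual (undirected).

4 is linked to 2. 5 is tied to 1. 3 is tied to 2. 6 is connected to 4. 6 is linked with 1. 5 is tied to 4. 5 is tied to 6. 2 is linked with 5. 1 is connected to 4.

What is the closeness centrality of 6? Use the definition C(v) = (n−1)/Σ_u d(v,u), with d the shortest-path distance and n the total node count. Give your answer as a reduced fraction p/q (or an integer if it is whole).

5/8

Distances from 6: 1:1, 2:2, 3:3, 4:1, 5:1. Sum = 8.
n = 6, so closeness = 5/8.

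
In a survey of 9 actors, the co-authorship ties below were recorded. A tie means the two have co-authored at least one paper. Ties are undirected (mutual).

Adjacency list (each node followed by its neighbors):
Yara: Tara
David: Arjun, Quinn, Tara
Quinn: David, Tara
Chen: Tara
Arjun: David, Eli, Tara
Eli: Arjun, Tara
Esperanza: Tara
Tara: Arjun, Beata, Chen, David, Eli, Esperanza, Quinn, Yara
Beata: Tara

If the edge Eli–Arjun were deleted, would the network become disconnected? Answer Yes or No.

No

Even without that edge, Eli still reaches Arjun via Eli – Tara – Arjun, so the network stays connected. Not a bridge.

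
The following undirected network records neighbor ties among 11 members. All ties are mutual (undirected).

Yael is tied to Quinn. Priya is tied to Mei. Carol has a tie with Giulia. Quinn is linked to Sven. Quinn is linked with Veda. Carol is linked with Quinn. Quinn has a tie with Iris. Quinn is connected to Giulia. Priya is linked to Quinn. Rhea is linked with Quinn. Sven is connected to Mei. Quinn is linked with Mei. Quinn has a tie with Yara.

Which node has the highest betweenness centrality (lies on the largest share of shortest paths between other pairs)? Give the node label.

Quinn

Unnormalized betweenness of each node: Carol:0, Giulia:0, Iris:0, Mei:1/2, Priya:0, Quinn:83/2, Rhea:0, Sven:0, Veda:0, Yael:0, Yara:0.
Quinn has the largest value, 83/2, making it the main broker — the node through which the most shortest paths run.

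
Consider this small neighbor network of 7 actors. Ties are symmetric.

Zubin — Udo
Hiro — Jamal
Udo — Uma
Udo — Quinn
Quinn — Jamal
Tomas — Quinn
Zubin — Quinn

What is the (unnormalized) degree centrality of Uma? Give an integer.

1

Uma is directly tied to Udo. That is 1 neighbor, so the degree of Uma is 1.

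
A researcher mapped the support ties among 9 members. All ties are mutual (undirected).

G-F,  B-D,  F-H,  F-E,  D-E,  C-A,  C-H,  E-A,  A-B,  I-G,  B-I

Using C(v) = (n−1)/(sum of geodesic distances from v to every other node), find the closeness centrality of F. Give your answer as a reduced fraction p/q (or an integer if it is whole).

4/7

Distances from F: A:2, B:3, C:2, D:2, E:1, G:1, H:1, I:2. Sum = 14.
n = 9, so closeness = 8/14 = 4/7.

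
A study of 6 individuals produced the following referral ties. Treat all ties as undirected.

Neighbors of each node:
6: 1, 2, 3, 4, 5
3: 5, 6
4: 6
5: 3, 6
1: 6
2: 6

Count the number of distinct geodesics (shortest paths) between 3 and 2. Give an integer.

The shortest distance is 2, and the only length-2 path is 3–6–2. So there is exactly 1 shortest path.

1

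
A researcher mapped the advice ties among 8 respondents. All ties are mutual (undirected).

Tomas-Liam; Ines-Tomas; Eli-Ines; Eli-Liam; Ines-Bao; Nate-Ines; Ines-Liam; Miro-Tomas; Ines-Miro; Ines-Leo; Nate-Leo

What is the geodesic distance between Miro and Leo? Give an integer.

2

One shortest route is Miro – Ines – Leo, which uses 2 edges, and Miro and Leo are not directly tied, so nothing shorter exists. So d(Miro,Leo) = 2.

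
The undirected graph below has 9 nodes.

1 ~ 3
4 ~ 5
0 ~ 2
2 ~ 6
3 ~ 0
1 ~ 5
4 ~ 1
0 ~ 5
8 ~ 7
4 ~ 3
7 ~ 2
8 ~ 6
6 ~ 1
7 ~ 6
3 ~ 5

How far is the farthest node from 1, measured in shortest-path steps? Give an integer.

Distances from 1: 0:2, 2:2, 3:1, 4:1, 5:1, 6:1, 7:2, 8:2.
The largest is 2 (to 0, 2, 7, and 8), so the eccentricity of 1 is 2.

2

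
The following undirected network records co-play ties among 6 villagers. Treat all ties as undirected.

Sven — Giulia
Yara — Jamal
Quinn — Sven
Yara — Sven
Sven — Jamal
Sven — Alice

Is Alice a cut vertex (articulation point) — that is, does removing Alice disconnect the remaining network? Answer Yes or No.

No

Even without Alice, every remaining node can still reach every other (the residual graph is connected), so Alice is not a cut vertex.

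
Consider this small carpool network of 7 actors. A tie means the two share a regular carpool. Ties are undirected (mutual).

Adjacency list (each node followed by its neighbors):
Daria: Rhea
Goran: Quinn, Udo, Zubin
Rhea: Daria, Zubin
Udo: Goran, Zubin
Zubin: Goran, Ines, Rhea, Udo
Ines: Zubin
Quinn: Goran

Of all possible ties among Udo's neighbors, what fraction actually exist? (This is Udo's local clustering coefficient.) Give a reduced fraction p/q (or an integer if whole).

Udo's neighbors: Goran and Zubin (k = 2).
Possible neighbor pairs: C(2,2) = 1. Edges among them: Goran–Zubin → e = 1.
Clustering(Udo) = 1/1.

1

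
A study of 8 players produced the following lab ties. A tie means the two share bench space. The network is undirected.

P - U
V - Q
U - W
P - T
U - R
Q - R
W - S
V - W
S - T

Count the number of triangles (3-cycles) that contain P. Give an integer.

P's neighbors are T and U, but none of them are tied to each other, so no triangle contains P.

0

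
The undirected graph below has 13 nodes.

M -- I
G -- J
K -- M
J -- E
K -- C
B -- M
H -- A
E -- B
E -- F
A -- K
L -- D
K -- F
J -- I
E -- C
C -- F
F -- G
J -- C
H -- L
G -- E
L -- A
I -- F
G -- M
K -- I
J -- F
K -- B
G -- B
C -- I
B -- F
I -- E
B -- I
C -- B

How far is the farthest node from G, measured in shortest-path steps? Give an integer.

5

Distances from G: A:3, B:1, C:2, D:5, E:1, F:1, H:4, I:2, J:1, K:2, L:4, M:1.
The largest is 5 (to D), so the eccentricity of G is 5.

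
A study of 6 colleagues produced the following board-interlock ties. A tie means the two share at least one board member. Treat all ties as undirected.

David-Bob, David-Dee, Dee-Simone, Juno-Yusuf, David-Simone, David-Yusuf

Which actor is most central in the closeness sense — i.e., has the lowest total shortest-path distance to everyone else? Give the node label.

Farness (sum of distances to all others) for each node — Bob:10, David:6, Dee:9, Juno:12, Simone:9, Yusuf:8.
The smallest farness is 6, for David, so David has the highest closeness.

David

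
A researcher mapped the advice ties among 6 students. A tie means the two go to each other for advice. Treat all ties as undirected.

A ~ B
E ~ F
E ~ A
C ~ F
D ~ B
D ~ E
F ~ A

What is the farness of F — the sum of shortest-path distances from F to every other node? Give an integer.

Distances from F: A:1, B:2, C:1, D:2, E:1.
Sum = 1 + 2 + 1 + 2 + 1 = 7.

7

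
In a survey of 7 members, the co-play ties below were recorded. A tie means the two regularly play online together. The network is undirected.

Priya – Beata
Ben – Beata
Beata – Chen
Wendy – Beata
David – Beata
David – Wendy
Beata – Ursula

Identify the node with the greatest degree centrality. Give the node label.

Degrees — Beata:6, Ben:1, Chen:1, David:2, Priya:1, Ursula:1, Wendy:2.
The maximum is 6, attained only by Beata.

Beata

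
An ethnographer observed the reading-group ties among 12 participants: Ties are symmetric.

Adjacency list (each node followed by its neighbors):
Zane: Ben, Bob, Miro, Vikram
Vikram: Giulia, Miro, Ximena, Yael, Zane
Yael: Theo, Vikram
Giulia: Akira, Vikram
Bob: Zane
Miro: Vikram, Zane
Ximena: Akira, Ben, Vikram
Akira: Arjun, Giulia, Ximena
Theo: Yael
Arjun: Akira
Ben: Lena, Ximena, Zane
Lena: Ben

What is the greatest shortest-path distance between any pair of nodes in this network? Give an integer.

5

Eccentricity of each node (its greatest distance to any other): Akira:4, Arjun:5, Ben:4, Bob:5, Giulia:4, Lena:5, Miro:4, Theo:5, Vikram:3, Ximena:3, Yael:4, Zane:4.
The maximum eccentricity is 5, realized for instance by the pair Theo–Lena via Theo – Yael – Vikram – Ximena – Ben – Lena. So the diameter is 5.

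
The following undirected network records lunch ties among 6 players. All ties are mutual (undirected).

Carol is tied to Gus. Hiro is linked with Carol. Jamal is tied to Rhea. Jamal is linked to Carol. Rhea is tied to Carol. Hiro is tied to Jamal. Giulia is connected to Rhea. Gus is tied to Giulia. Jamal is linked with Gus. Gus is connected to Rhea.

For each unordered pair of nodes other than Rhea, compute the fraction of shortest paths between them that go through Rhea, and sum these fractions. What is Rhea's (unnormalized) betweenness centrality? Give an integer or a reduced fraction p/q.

3/2

Pairs whose geodesics pass through Rhea — Carol–Giulia: 1/2; Giulia–Hiro: 2/4; Giulia–Jamal: 1/2.
All other pairs contribute 0.
Summing the contributions gives betweenness(Rhea) = 3/2.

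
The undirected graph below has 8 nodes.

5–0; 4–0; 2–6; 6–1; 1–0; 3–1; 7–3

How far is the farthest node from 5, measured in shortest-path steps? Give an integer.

Distances from 5: 0:1, 1:2, 2:4, 3:3, 4:2, 6:3, 7:4.
The largest is 4 (to 2 and 7), so the eccentricity of 5 is 4.

4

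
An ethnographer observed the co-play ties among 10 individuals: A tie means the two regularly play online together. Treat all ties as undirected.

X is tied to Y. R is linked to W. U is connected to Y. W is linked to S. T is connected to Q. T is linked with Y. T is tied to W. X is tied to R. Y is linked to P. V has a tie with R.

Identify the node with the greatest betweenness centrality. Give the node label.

Unnormalized betweenness of each node: P:0, Q:0, R:10, S:0, T:14, U:0, V:0, W:12, X:6, Y:17.
Y has the largest value, 17, making it the main broker — the node through which the most shortest paths run.

Y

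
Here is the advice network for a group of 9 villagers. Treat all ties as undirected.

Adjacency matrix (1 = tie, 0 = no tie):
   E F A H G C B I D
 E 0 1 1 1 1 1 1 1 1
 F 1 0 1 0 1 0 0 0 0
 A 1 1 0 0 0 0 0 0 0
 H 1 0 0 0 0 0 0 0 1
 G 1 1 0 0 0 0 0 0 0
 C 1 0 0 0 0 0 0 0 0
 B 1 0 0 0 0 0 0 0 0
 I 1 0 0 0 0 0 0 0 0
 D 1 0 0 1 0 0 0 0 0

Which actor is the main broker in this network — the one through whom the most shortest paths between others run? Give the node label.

E

Unnormalized betweenness of each node: A:0, B:0, C:0, D:0, E:49/2, F:1/2, G:0, H:0, I:0.
E has the largest value, 49/2, making it the main broker — the node through which the most shortest paths run.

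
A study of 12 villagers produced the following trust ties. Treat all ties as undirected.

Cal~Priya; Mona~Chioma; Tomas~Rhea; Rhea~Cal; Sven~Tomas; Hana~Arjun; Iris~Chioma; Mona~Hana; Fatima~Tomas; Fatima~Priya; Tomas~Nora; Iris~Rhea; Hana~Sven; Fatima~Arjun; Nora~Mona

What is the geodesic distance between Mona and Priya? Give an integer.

4

One shortest route is Mona – Hana – Arjun – Fatima – Priya, which uses 4 edges, and at distance 3 from Mona we only reach {Fatima, Rhea}, which does not include Priya. So d(Mona,Priya) = 4.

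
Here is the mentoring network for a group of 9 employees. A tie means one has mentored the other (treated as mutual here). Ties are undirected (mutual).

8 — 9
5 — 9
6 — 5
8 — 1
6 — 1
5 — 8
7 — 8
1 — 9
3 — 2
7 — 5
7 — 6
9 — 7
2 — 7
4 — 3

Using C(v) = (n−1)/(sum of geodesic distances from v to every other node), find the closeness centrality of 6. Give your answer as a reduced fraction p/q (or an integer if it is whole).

1/2

Distances from 6: 1:1, 2:2, 3:3, 4:4, 5:1, 7:1, 8:2, 9:2. Sum = 16.
n = 9, so closeness = 8/16 = 1/2.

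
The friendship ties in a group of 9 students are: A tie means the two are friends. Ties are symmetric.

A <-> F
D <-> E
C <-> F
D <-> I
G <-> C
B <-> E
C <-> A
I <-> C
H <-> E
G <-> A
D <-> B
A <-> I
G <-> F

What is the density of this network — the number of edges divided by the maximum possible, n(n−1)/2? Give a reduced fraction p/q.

There are 13 edges and 9 nodes, so the maximum possible is C(9,2) = 36.
Density = 13/36.

13/36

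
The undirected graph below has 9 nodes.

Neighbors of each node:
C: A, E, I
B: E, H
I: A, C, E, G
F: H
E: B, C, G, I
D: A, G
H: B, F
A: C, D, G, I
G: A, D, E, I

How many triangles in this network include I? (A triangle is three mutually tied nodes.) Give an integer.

I's neighbors: A, C, E, and G.
Neighbor pairs that are themselves tied: I–A–C; I–A–G; I–C–E; I–E–G. Each forms one triangle with I, for 4 in total.

4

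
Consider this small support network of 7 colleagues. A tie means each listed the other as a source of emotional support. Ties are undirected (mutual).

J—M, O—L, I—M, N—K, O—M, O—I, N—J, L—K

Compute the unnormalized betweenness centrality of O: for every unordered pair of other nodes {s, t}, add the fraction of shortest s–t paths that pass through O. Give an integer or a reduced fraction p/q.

Pairs whose geodesics pass through O — I–K: 1; I–L: 1; M–K: 1/2; M–L: 1; J–L: 1/2.
All other pairs contribute 0.
Summing the contributions gives betweenness(O) = 4.

4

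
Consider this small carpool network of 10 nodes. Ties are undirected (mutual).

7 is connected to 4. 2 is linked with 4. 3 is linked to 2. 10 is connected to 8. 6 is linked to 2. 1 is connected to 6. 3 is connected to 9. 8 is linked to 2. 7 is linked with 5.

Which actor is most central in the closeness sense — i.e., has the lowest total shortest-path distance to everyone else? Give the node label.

2

Farness (sum of distances to all others) for each node — 1:29, 2:15, 3:21, 4:19, 5:33, 6:21, 7:25, 8:21, 9:29, 10:29.
The smallest farness is 15, for 2, so 2 has the highest closeness.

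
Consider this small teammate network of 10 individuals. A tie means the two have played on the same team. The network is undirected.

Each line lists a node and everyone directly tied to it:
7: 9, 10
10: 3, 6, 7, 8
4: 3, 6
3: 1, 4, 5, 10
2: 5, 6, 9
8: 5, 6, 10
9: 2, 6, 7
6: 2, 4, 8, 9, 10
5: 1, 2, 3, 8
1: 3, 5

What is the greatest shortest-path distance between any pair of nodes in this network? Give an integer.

Eccentricity of each node (its greatest distance to any other): 1:3, 2:2, 3:3, 4:3, 5:3, 6:3, 7:3, 8:2, 9:3, 10:2.
The maximum eccentricity is 3, realized for instance by the pair 9–1 via 9 – 2 – 5 – 1. So the diameter is 3.

3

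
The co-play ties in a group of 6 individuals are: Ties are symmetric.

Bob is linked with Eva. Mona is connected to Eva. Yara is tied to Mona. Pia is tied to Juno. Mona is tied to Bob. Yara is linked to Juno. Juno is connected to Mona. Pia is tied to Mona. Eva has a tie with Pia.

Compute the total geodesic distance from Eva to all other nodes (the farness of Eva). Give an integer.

Distances from Eva: Bob:1, Juno:2, Mona:1, Pia:1, Yara:2.
Sum = 1 + 2 + 1 + 1 + 2 = 7.

7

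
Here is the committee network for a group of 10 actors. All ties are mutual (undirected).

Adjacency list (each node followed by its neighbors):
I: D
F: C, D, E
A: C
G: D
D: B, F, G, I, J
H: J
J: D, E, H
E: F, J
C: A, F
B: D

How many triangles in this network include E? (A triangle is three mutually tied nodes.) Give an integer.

0

E's neighbors are F and J, but none of them are tied to each other, so no triangle contains E.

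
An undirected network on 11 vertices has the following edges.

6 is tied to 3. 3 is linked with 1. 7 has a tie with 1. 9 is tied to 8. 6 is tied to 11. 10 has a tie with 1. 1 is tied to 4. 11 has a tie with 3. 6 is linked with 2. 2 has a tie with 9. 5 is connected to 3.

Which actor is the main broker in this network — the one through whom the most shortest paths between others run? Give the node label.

3

Unnormalized betweenness of each node: 1:24, 2:16, 3:29, 4:0, 5:0, 6:21, 7:0, 8:0, 9:9, 10:0, 11:0.
3 has the largest value, 29, making it the main broker — the node through which the most shortest paths run.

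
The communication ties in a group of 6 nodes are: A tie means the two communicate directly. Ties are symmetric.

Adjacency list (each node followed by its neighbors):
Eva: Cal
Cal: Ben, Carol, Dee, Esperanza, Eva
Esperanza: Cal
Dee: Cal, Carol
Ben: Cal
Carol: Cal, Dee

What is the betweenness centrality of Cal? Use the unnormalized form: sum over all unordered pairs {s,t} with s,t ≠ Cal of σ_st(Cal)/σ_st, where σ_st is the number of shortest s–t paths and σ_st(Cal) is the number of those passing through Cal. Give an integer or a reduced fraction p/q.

Pairs whose geodesics pass through Cal — Eva–Ben: 1; Eva–Dee: 1; Eva–Esperanza: 1; Eva–Carol: 1; Ben–Dee: 1; Ben–Esperanza: 1; Ben–Carol: 1; Dee–Esperanza: 1; Esperanza–Carol: 1.
All other pairs contribute 0.
Summing the contributions gives betweenness(Cal) = 9.

9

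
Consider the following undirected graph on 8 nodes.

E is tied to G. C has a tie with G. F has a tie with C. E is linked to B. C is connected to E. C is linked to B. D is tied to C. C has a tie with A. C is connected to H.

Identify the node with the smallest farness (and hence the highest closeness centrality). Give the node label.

Farness (sum of distances to all others) for each node — A:13, B:12, C:7, D:13, E:11, F:13, G:12, H:13.
The smallest farness is 7, for C, so C has the highest closeness.

C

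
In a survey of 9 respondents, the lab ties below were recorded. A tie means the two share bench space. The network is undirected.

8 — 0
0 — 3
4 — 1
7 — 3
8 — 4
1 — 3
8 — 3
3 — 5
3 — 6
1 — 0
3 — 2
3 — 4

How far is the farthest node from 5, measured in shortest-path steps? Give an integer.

Distances from 5: 0:2, 1:2, 2:2, 3:1, 4:2, 6:2, 7:2, 8:2.
The largest is 2 (to 0, 4, 1, 7, 6, 8, and 2), so the eccentricity of 5 is 2.

2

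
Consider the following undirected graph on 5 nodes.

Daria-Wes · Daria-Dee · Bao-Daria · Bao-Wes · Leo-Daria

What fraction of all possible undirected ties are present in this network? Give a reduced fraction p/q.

1/2

There are 5 edges and 5 nodes, so the maximum possible is C(5,2) = 10.
Density = 5/10 = 1/2.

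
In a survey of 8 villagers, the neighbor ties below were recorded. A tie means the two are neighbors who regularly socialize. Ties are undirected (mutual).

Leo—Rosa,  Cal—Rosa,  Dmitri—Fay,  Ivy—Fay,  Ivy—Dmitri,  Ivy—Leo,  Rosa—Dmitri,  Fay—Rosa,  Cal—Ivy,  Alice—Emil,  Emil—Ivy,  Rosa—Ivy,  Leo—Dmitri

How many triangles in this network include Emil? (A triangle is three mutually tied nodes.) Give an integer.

0

Emil's neighbors are Alice and Ivy, but none of them are tied to each other, so no triangle contains Emil.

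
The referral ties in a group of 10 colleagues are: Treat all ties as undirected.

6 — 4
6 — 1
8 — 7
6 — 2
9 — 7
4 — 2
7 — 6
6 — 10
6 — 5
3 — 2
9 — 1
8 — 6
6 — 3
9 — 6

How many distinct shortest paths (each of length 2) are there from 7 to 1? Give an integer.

The shortest distance is 2. The length-2 paths are: 7–6–1; 7–9–1.
That gives 2 distinct shortest paths.

2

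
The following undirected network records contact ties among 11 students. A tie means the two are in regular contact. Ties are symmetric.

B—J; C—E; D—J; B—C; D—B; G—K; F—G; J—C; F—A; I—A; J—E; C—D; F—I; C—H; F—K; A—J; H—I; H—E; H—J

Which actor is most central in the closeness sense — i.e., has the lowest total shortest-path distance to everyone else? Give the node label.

J

Farness (sum of distances to all others) for each node — A:17, B:23, C:20, D:23, E:22, F:20, G:28, H:18, I:19, J:16, K:28.
The smallest farness is 16, for J, so J has the highest closeness.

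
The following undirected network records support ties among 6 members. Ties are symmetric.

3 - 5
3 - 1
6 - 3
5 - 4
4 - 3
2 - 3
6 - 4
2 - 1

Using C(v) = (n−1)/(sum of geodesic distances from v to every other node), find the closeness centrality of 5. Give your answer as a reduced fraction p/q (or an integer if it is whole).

5/8

Distances from 5: 1:2, 2:2, 3:1, 4:1, 6:2. Sum = 8.
n = 6, so closeness = 5/8.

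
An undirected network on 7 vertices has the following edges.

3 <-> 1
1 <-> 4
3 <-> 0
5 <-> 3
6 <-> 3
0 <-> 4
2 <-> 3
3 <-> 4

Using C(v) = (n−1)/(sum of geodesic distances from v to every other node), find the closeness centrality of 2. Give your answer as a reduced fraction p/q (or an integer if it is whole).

6/11

Distances from 2: 0:2, 1:2, 3:1, 4:2, 5:2, 6:2. Sum = 11.
n = 7, so closeness = 6/11.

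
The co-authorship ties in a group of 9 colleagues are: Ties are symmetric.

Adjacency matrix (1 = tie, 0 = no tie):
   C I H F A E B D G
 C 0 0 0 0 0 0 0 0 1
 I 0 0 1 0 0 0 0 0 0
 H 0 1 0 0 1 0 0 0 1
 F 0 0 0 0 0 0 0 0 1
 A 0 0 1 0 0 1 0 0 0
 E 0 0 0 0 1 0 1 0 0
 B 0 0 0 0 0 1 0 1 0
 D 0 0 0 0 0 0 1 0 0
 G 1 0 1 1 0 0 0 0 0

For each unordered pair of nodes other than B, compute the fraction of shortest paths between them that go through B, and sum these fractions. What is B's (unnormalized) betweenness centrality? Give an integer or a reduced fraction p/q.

7

Pairs whose geodesics pass through B — C–D: 1; I–D: 1; H–D: 1; F–D: 1; A–D: 1; E–D: 1; D–G: 1.
All other pairs contribute 0.
Summing the contributions gives betweenness(B) = 7.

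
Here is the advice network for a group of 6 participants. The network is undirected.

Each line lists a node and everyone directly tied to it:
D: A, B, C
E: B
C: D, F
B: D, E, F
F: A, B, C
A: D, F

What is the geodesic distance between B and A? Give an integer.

2

One shortest route is B – F – A, which uses 2 edges, and B and A are not directly tied, so nothing shorter exists. So d(B,A) = 2.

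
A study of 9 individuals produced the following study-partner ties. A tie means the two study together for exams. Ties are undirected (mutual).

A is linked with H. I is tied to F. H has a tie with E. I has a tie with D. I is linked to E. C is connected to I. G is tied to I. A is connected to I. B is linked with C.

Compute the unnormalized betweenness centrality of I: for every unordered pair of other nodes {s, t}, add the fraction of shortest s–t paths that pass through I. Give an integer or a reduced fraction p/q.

Pairs whose geodesics pass through I — G–B: 1; G–E: 1; G–F: 1; G–H: 2/2; G–C: 1; G–A: 1; G–D: 1; B–E: 1; B–F: 1; B–H: 2/2; B–A: 1; B–D: 1; E–F: 1; E–C: 1 … (+11 more pairs).
All other pairs contribute 0.
Summing the contributions gives betweenness(I) = 49/2.

49/2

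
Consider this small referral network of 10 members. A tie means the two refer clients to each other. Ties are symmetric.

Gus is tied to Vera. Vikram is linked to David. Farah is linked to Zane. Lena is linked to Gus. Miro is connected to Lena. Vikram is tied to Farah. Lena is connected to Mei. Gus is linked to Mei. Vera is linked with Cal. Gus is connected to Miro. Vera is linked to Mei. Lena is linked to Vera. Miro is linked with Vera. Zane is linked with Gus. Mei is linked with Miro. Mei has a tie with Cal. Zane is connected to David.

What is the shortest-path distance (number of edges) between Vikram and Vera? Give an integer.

4

One shortest route is Vikram – David – Zane – Gus – Vera, which uses 4 edges, and at distance 3 from Vikram we only reach {Gus}, which does not include Vera. So d(Vikram,Vera) = 4.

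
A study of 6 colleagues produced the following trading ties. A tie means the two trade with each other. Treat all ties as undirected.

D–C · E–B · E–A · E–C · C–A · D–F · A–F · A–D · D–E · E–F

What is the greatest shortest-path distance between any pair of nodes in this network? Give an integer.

Eccentricity of each node (its greatest distance to any other): A:2, B:2, C:2, D:2, E:1, F:2.
The maximum eccentricity is 2, realized for instance by the pair C–F via C – E – F. So the diameter is 2.

2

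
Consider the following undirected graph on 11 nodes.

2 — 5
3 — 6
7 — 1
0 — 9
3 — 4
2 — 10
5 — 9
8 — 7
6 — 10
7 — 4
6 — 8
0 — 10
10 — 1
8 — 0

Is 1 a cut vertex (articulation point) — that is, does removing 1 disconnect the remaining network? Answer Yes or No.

No

Even without 1, every remaining node can still reach every other (the residual graph is connected), so 1 is not a cut vertex.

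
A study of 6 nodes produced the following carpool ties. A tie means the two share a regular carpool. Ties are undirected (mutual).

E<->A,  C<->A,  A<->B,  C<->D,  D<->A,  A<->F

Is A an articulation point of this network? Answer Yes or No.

Removing A leaves {F} with no path to {C and D}, so the network splits into 4 components. A is a cut vertex.

Yes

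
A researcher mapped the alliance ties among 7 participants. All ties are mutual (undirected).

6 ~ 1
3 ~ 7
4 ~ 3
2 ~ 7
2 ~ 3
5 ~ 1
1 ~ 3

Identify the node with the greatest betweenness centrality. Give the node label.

3

Unnormalized betweenness of each node: 1:9, 2:0, 3:11, 4:0, 5:0, 6:0, 7:0.
3 has the largest value, 11, making it the main broker — the node through which the most shortest paths run.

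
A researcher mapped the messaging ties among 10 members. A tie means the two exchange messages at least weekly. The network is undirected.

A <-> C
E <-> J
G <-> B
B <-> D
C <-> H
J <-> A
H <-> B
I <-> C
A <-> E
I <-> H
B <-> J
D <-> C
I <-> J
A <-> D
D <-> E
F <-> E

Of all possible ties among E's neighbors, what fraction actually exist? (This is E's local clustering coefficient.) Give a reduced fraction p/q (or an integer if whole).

1/3

E's neighbors: A, D, F, and J (k = 4).
Possible neighbor pairs: C(4,2) = 6. Edges among them: A–D, A–J → e = 2.
Clustering(E) = 2/6 = 1/3.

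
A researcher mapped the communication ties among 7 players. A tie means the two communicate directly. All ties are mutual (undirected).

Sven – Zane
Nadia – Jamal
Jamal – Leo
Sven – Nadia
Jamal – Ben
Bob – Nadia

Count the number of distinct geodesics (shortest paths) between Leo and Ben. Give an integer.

The shortest distance is 2, and the only length-2 path is Leo–Jamal–Ben. So there is exactly 1 shortest path.

1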